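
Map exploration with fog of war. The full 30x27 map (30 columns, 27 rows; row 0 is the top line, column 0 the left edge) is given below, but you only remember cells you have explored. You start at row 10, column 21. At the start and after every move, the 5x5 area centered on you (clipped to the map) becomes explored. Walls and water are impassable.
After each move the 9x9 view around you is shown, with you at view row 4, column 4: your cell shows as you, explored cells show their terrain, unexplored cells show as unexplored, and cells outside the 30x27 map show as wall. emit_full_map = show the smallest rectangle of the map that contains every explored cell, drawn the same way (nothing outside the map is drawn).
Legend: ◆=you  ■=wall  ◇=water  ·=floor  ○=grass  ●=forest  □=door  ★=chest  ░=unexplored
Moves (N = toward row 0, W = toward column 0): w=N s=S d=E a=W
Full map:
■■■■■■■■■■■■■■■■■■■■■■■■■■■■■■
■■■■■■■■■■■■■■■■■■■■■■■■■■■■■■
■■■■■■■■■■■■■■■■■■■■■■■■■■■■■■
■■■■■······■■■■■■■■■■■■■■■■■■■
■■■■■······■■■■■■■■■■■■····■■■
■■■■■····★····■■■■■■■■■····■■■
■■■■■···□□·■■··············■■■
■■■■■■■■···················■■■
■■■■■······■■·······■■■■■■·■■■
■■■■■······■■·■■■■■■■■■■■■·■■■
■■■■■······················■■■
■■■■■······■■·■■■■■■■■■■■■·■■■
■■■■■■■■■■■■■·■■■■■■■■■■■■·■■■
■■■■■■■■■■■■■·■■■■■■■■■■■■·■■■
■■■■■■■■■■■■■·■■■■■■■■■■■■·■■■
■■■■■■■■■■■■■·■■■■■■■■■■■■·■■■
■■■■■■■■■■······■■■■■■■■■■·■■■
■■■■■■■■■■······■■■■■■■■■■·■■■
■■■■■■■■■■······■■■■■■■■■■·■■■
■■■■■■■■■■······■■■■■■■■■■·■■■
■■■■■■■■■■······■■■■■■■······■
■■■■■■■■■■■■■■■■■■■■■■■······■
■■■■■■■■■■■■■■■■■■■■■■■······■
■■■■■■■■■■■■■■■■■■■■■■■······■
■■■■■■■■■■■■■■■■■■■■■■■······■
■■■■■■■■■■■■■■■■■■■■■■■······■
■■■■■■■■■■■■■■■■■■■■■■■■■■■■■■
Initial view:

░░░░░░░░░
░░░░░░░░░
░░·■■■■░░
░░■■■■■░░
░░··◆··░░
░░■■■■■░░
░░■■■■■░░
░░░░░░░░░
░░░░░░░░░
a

░░░░░░░░░
░░░░░░░░░
░░··■■■■░
░░■■■■■■░
░░··◆···░
░░■■■■■■░
░░■■■■■■░
░░░░░░░░░
░░░░░░░░░

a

░░░░░░░░░
░░░░░░░░░
░░···■■■■
░░■■■■■■■
░░··◆····
░░■■■■■■■
░░■■■■■■■
░░░░░░░░░
░░░░░░░░░

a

░░░░░░░░░
░░░░░░░░░
░░····■■■
░░■■■■■■■
░░··◆····
░░■■■■■■■
░░■■■■■■■
░░░░░░░░░
░░░░░░░░░

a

░░░░░░░░░
░░░░░░░░░
░░·····■■
░░■■■■■■■
░░··◆····
░░■■■■■■■
░░■■■■■■■
░░░░░░░░░
░░░░░░░░░

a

░░░░░░░░░
░░░░░░░░░
░░······■
░░■■■■■■■
░░··◆····
░░■■■■■■■
░░■■■■■■■
░░░░░░░░░
░░░░░░░░░

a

░░░░░░░░░
░░░░░░░░░
░░·······
░░·■■■■■■
░░··◆····
░░·■■■■■■
░░·■■■■■■
░░░░░░░░░
░░░░░░░░░

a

░░░░░░░░░
░░░░░░░░░
░░■······
░░■·■■■■■
░░··◆····
░░■·■■■■■
░░■·■■■■■
░░░░░░░░░
░░░░░░░░░

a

░░░░░░░░░
░░░░░░░░░
░░■■·····
░░■■·■■■■
░░··◆····
░░■■·■■■■
░░■■·■■■■
░░░░░░░░░
░░░░░░░░░

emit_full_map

■■·······■■■■
■■·■■■■■■■■■■
··◆··········
■■·■■■■■■■■■■
■■·■■■■■■■■■■

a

░░░░░░░░░
░░░░░░░░░
░░·■■····
░░·■■·■■■
░░··◆····
░░·■■·■■■
░░■■■·■■■
░░░░░░░░░
░░░░░░░░░

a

░░░░░░░░░
░░░░░░░░░
░░··■■···
░░··■■·■■
░░··◆····
░░··■■·■■
░░■■■■·■■
░░░░░░░░░
░░░░░░░░░

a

░░░░░░░░░
░░░░░░░░░
░░···■■··
░░···■■·■
░░··◆····
░░···■■·■
░░■■■■■·■
░░░░░░░░░
░░░░░░░░░

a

░░░░░░░░░
░░░░░░░░░
░░····■■·
░░····■■·
░░··◆····
░░····■■·
░░■■■■■■·
░░░░░░░░░
░░░░░░░░░

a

░░░░░░░░░
░░░░░░░░░
░░·····■■
░░·····■■
░░··◆····
░░·····■■
░░■■■■■■■
░░░░░░░░░
░░░░░░░░░

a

░░░░░░░░░
░░░░░░░░░
░░······■
░░······■
░░··◆····
░░······■
░░■■■■■■■
░░░░░░░░░
░░░░░░░░░

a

░░░░░░░░░
░░░░░░░░░
░░■······
░░■······
░░■·◆····
░░■······
░░■■■■■■■
░░░░░░░░░
░░░░░░░░░

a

░░░░░░░░░
░░░░░░░░░
░░■■·····
░░■■·····
░░■■◆····
░░■■·····
░░■■■■■■■
░░░░░░░░░
░░░░░░░░░

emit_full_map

■■······■■·······■■■■
■■······■■·■■■■■■■■■■
■■◆··················
■■······■■·■■■■■■■■■■
■■■■■■■■■■·■■■■■■■■■■

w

░░░░░░░░░
░░░░░░░░░
░░■■■■■░░
░░■■·····
░░■■◆····
░░■■·····
░░■■·····
░░■■■■■■■
░░░░░░░░░

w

░░░░░░░░░
░░░░░░░░░
░░■■···░░
░░■■■■■░░
░░■■◆····
░░■■·····
░░■■·····
░░■■·····
░░■■■■■■■

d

░░░░░░░░░
░░░░░░░░░
░■■···□░░
░■■■■■·░░
░■■·◆····
░■■······
░■■······
░■■······
░■■■■■■■■

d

░░░░░░░░░
░░░░░░░░░
■■···□□░░
■■■■■··░░
■■··◆···■
■■······■
■■·······
■■······■
■■■■■■■■■

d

░░░░░░░░░
░░░░░░░░░
■···□□·░░
■■■■···░░
■···◆··■■
■······■■
■········
■······■■
■■■■■■■■■

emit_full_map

■■···□□·░░░░░░░░░░░░░
■■■■■···░░░░░░░░░░░░░
■■···◆··■■·······■■■■
■■······■■·■■■■■■■■■■
■■···················
■■······■■·■■■■■■■■■■
■■■■■■■■■■·■■■■■■■■■■

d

░░░░░░░░░
░░░░░░░░░
···□□·■░░
■■■····░░
····◆·■■·
······■■·
·········
······■■·
■■■■■■■■·

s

░░░░░░░░░
···□□·■░░
■■■····░░
······■■·
····◆·■■·
·········
······■■·
■■■■■■■■·
░░░░░░░░░

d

░░░░░░░░░
··□□·■░░░
■■·····░░
·····■■··
····◆■■·■
·········
·····■■·■
■■■■■■■·■
░░░░░░░░░

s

··□□·■░░░
■■·····░░
·····■■··
·····■■·■
····◆····
·····■■·■
■■■■■■■·■
░░░░░░░░░
░░░░░░░░░

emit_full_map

■■···□□·■░░░░░░░░░░░░
■■■■■·····░░░░░░░░░░░
■■······■■·······■■■■
■■······■■·■■■■■■■■■■
■■·····◆·············
■■······■■·■■■■■■■■■■
■■■■■■■■■■·■■■■■■■■■■

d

·□□·■░░░░
■·····░░░
····■■···
····■■·■■
····◆····
····■■·■■
■■■■■■·■■
░░░░░░░░░
░░░░░░░░░

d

□□·■░░░░░
·····░░░░
···■■····
···■■·■■■
····◆····
···■■·■■■
■■■■■·■■■
░░░░░░░░░
░░░░░░░░░

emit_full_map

■■···□□·■░░░░░░░░░░░░
■■■■■·····░░░░░░░░░░░
■■······■■·······■■■■
■■······■■·■■■■■■■■■■
■■·······◆···········
■■······■■·■■■■■■■■■■
■■■■■■■■■■·■■■■■■■■■■


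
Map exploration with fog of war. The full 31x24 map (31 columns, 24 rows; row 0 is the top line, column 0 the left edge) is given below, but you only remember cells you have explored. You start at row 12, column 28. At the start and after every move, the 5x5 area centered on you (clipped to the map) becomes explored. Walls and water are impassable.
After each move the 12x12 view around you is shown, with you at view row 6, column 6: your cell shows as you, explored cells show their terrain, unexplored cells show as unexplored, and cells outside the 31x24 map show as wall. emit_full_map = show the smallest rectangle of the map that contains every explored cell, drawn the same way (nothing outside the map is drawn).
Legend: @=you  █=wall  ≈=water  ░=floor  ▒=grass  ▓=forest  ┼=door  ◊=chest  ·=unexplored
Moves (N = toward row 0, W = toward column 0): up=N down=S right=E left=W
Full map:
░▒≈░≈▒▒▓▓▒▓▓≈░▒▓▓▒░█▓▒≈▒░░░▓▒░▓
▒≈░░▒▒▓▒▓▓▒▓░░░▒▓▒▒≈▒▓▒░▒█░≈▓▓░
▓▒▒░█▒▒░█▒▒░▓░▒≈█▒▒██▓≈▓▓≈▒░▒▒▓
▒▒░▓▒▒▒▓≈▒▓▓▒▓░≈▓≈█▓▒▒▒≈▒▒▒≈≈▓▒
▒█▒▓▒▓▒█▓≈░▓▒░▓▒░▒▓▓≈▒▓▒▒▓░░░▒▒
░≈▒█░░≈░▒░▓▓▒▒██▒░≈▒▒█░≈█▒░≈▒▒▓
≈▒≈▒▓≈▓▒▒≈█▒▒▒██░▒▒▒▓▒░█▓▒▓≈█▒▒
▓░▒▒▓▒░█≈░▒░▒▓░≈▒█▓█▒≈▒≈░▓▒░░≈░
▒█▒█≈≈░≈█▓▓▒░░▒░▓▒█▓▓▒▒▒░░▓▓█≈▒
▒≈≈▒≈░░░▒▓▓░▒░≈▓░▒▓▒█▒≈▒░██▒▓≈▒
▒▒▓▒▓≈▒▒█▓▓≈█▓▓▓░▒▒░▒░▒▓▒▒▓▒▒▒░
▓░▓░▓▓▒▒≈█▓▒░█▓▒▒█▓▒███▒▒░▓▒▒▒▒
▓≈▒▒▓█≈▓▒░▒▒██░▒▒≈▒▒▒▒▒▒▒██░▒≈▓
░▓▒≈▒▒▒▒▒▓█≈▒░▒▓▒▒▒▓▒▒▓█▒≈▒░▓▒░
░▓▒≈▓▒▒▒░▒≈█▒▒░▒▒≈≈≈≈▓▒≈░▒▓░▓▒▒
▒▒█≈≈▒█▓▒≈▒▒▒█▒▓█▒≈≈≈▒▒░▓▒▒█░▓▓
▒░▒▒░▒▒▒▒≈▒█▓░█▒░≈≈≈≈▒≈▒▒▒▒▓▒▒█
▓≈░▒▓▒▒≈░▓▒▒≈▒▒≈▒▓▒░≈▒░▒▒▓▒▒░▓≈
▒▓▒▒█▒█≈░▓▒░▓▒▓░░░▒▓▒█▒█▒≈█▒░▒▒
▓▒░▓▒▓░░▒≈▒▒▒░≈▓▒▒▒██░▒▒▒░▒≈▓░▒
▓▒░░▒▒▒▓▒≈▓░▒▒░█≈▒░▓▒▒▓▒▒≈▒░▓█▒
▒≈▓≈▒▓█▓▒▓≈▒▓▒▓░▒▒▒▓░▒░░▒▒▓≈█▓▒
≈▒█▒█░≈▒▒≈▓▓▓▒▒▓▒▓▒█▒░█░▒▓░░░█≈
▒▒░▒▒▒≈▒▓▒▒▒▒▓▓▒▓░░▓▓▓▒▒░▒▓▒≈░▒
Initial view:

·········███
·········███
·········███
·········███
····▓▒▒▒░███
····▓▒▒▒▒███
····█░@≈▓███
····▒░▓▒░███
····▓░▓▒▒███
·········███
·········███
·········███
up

·········███
·········███
·········███
·········███
····█▒▓≈▒███
····▓▒▒▒░███
····▓▒@▒▒███
····█░▒≈▓███
····▒░▓▒░███
····▓░▓▒▒███
·········███
·········███

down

·········███
·········███
·········███
····█▒▓≈▒███
····▓▒▒▒░███
····▓▒▒▒▒███
····█░@≈▓███
····▒░▓▒░███
····▓░▓▒▒███
·········███
·········███
·········███

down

·········███
·········███
····█▒▓≈▒███
····▓▒▒▒░███
····▓▒▒▒▒███
····█░▒≈▓███
····▒░@▒░███
····▓░▓▒▒███
····▒█░▓▓███
·········███
·········███
·········███

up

·········███
·········███
·········███
····█▒▓≈▒███
····▓▒▒▒░███
····▓▒▒▒▒███
····█░@≈▓███
····▒░▓▒░███
····▓░▓▒▒███
····▒█░▓▓███
·········███
·········███

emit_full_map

█▒▓≈▒
▓▒▒▒░
▓▒▒▒▒
█░@≈▓
▒░▓▒░
▓░▓▒▒
▒█░▓▓

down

·········███
·········███
····█▒▓≈▒███
····▓▒▒▒░███
····▓▒▒▒▒███
····█░▒≈▓███
····▒░@▒░███
····▓░▓▒▒███
····▒█░▓▓███
·········███
·········███
·········███

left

··········██
··········██
·····█▒▓≈▒██
·····▓▒▒▒░██
····░▓▒▒▒▒██
····██░▒≈▓██
····≈▒@▓▒░██
····▒▓░▓▒▒██
····▒▒█░▓▓██
··········██
··········██
··········██

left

···········█
···········█
······█▒▓≈▒█
······▓▒▒▒░█
····▒░▓▒▒▒▒█
····▒██░▒≈▓█
····▒≈@░▓▒░█
····░▒▓░▓▒▒█
····▓▒▒█░▓▓█
···········█
···········█
···········█

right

··········██
··········██
·····█▒▓≈▒██
·····▓▒▒▒░██
···▒░▓▒▒▒▒██
···▒██░▒≈▓██
···▒≈▒@▓▒░██
···░▒▓░▓▒▒██
···▓▒▒█░▓▓██
··········██
··········██
··········██

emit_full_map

··█▒▓≈▒
··▓▒▒▒░
▒░▓▒▒▒▒
▒██░▒≈▓
▒≈▒@▓▒░
░▒▓░▓▒▒
▓▒▒█░▓▓

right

·········███
·········███
····█▒▓≈▒███
····▓▒▒▒░███
··▒░▓▒▒▒▒███
··▒██░▒≈▓███
··▒≈▒░@▒░███
··░▒▓░▓▒▒███
··▓▒▒█░▓▓███
·········███
·········███
·········███

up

·········███
·········███
·········███
····█▒▓≈▒███
····▓▒▒▒░███
··▒░▓▒▒▒▒███
··▒██░@≈▓███
··▒≈▒░▓▒░███
··░▒▓░▓▒▒███
··▓▒▒█░▓▓███
·········███
·········███

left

··········██
··········██
··········██
·····█▒▓≈▒██
····▒▓▒▒▒░██
···▒░▓▒▒▒▒██
···▒██@▒≈▓██
···▒≈▒░▓▒░██
···░▒▓░▓▒▒██
···▓▒▒█░▓▓██
··········██
··········██

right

·········███
·········███
·········███
····█▒▓≈▒███
···▒▓▒▒▒░███
··▒░▓▒▒▒▒███
··▒██░@≈▓███
··▒≈▒░▓▒░███
··░▒▓░▓▒▒███
··▓▒▒█░▓▓███
·········███
·········███

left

··········██
··········██
··········██
·····█▒▓≈▒██
····▒▓▒▒▒░██
···▒░▓▒▒▒▒██
···▒██@▒≈▓██
···▒≈▒░▓▒░██
···░▒▓░▓▒▒██
···▓▒▒█░▓▓██
··········██
··········██

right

·········███
·········███
·········███
····█▒▓≈▒███
···▒▓▒▒▒░███
··▒░▓▒▒▒▒███
··▒██░@≈▓███
··▒≈▒░▓▒░███
··░▒▓░▓▒▒███
··▓▒▒█░▓▓███
·········███
·········███

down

·········███
·········███
····█▒▓≈▒███
···▒▓▒▒▒░███
··▒░▓▒▒▒▒███
··▒██░▒≈▓███
··▒≈▒░@▒░███
··░▒▓░▓▒▒███
··▓▒▒█░▓▓███
·········███
·········███
·········███

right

········████
········████
···█▒▓≈▒████
··▒▓▒▒▒░████
·▒░▓▒▒▒▒████
·▒██░▒≈▓████
·▒≈▒░▓@░████
·░▒▓░▓▒▒████
·▓▒▒█░▓▓████
········████
········████
········████

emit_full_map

··█▒▓≈▒
·▒▓▒▒▒░
▒░▓▒▒▒▒
▒██░▒≈▓
▒≈▒░▓@░
░▒▓░▓▒▒
▓▒▒█░▓▓

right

·······█████
·······█████
··█▒▓≈▒█████
·▒▓▒▒▒░█████
▒░▓▒▒▒▒█████
▒██░▒≈▓█████
▒≈▒░▓▒@█████
░▒▓░▓▒▒█████
▓▒▒█░▓▓█████
·······█████
·······█████
·······█████

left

········████
········████
···█▒▓≈▒████
··▒▓▒▒▒░████
·▒░▓▒▒▒▒████
·▒██░▒≈▓████
·▒≈▒░▓@░████
·░▒▓░▓▒▒████
·▓▒▒█░▓▓████
········████
········████
········████

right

·······█████
·······█████
··█▒▓≈▒█████
·▒▓▒▒▒░█████
▒░▓▒▒▒▒█████
▒██░▒≈▓█████
▒≈▒░▓▒@█████
░▒▓░▓▒▒█████
▓▒▒█░▓▓█████
·······█████
·······█████
·······█████

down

·······█████
··█▒▓≈▒█████
·▒▓▒▒▒░█████
▒░▓▒▒▒▒█████
▒██░▒≈▓█████
▒≈▒░▓▒░█████
░▒▓░▓▒@█████
▓▒▒█░▓▓█████
····▒▒██████
·······█████
·······█████
·······█████

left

········████
···█▒▓≈▒████
··▒▓▒▒▒░████
·▒░▓▒▒▒▒████
·▒██░▒≈▓████
·▒≈▒░▓▒░████
·░▒▓░▓@▒████
·▓▒▒█░▓▓████
····▓▒▒█████
········████
········████
········████

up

········████
········████
···█▒▓≈▒████
··▒▓▒▒▒░████
·▒░▓▒▒▒▒████
·▒██░▒≈▓████
·▒≈▒░▓@░████
·░▒▓░▓▒▒████
·▓▒▒█░▓▓████
····▓▒▒█████
········████
········████

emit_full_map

··█▒▓≈▒
·▒▓▒▒▒░
▒░▓▒▒▒▒
▒██░▒≈▓
▒≈▒░▓@░
░▒▓░▓▒▒
▓▒▒█░▓▓
···▓▒▒█

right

·······█████
·······█████
··█▒▓≈▒█████
·▒▓▒▒▒░█████
▒░▓▒▒▒▒█████
▒██░▒≈▓█████
▒≈▒░▓▒@█████
░▒▓░▓▒▒█████
▓▒▒█░▓▓█████
···▓▒▒██████
·······█████
·······█████

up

·······█████
·······█████
·······█████
··█▒▓≈▒█████
·▒▓▒▒▒░█████
▒░▓▒▒▒▒█████
▒██░▒≈@█████
▒≈▒░▓▒░█████
░▒▓░▓▒▒█████
▓▒▒█░▓▓█████
···▓▒▒██████
·······█████

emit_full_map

··█▒▓≈▒
·▒▓▒▒▒░
▒░▓▒▒▒▒
▒██░▒≈@
▒≈▒░▓▒░
░▒▓░▓▒▒
▓▒▒█░▓▓
···▓▒▒█


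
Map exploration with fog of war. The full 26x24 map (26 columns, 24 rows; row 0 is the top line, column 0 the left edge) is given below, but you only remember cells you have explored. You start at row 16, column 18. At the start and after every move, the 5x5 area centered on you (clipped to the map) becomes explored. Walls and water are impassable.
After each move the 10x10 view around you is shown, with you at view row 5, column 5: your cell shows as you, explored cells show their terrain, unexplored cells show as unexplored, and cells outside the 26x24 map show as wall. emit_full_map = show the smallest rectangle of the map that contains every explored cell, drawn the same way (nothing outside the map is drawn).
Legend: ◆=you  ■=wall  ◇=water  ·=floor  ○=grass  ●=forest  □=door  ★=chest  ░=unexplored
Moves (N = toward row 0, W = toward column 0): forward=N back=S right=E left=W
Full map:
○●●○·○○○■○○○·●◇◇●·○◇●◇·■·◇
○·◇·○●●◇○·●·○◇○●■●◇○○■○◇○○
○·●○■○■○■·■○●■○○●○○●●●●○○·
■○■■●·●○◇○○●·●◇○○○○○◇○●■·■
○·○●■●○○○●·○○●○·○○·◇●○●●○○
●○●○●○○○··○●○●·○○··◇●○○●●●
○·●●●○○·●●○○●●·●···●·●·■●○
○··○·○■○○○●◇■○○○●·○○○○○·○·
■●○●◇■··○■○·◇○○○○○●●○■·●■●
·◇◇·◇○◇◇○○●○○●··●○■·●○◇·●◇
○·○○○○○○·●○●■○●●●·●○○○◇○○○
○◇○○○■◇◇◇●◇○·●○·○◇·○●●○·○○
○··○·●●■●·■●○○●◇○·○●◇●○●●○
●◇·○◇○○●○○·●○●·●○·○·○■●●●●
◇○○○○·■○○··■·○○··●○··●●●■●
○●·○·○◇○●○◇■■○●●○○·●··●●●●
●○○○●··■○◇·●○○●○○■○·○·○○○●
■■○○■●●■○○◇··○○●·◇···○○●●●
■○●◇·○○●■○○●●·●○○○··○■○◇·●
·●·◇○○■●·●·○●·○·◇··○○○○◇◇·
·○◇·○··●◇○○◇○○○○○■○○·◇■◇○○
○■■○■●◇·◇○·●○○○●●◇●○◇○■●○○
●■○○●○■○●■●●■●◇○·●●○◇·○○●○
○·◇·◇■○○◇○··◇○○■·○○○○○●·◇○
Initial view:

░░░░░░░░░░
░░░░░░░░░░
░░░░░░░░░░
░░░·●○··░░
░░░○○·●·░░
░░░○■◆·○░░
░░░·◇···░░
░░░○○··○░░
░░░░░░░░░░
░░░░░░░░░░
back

░░░░░░░░░░
░░░░░░░░░░
░░░·●○··░░
░░░○○·●·░░
░░░○■○·○░░
░░░·◇◆··░░
░░░○○··○░░
░░░◇··○○░░
░░░░░░░░░░
░░░░░░░░░░

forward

░░░░░░░░░░
░░░░░░░░░░
░░░░░░░░░░
░░░·●○··░░
░░░○○·●·░░
░░░○■◆·○░░
░░░·◇···░░
░░░○○··○░░
░░░◇··○○░░
░░░░░░░░░░

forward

░░░░░░░░░░
░░░░░░░░░░
░░░░░░░░░░
░░░○·○·○░░
░░░·●○··░░
░░░○○◆●·░░
░░░○■○·○░░
░░░·◇···░░
░░░○○··○░░
░░░◇··○○░░

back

░░░░░░░░░░
░░░░░░░░░░
░░░○·○·○░░
░░░·●○··░░
░░░○○·●·░░
░░░○■◆·○░░
░░░·◇···░░
░░░○○··○░░
░░░◇··○○░░
░░░░░░░░░░

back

░░░░░░░░░░
░░░○·○·○░░
░░░·●○··░░
░░░○○·●·░░
░░░○■○·○░░
░░░·◇◆··░░
░░░○○··○░░
░░░◇··○○░░
░░░░░░░░░░
░░░░░░░░░░

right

░░░░░░░░░░
░░○·○·○░░░
░░·●○··░░░
░░○○·●··░░
░░○■○·○·░░
░░·◇·◆·○░░
░░○○··○■░░
░░◇··○○○░░
░░░░░░░░░░
░░░░░░░░░░

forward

░░░░░░░░░░
░░░░░░░░░░
░░○·○·○░░░
░░·●○··●░░
░░○○·●··░░
░░○■○◆○·░░
░░·◇···○░░
░░○○··○■░░
░░◇··○○○░░
░░░░░░░░░░

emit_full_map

○·○·○░
·●○··●
○○·●··
○■○◆○·
·◇···○
○○··○■
◇··○○○

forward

░░░░░░░░░░
░░░░░░░░░░
░░░░░░░░░░
░░○·○·○■░░
░░·●○··●░░
░░○○·◆··░░
░░○■○·○·░░
░░·◇···○░░
░░○○··○■░░
░░◇··○○○░░

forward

░░░░░░░░░░
░░░░░░░░░░
░░░░░░░░░░
░░░·○●◇●░░
░░○·○·○■░░
░░·●○◆·●░░
░░○○·●··░░
░░○■○·○·░░
░░·◇···○░░
░░○○··○■░░

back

░░░░░░░░░░
░░░░░░░░░░
░░░·○●◇●░░
░░○·○·○■░░
░░·●○··●░░
░░○○·◆··░░
░░○■○·○·░░
░░·◇···○░░
░░○○··○■░░
░░◇··○○○░░

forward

░░░░░░░░░░
░░░░░░░░░░
░░░░░░░░░░
░░░·○●◇●░░
░░○·○·○■░░
░░·●○◆·●░░
░░○○·●··░░
░░○■○·○·░░
░░·◇···○░░
░░○○··○■░░

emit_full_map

░·○●◇●
○·○·○■
·●○◆·●
○○·●··
○■○·○·
·◇···○
○○··○■
◇··○○○

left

░░░░░░░░░░
░░░░░░░░░░
░░░░░░░░░░
░░░○·○●◇●░
░░░○·○·○■░
░░░·●◆··●░
░░░○○·●··░
░░░○■○·○·░
░░░·◇···○░
░░░○○··○■░

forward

░░░░░░░░░░
░░░░░░░░░░
░░░░░░░░░░
░░░○◇·○●░░
░░░○·○●◇●░
░░░○·◆·○■░
░░░·●○··●░
░░░○○·●··░
░░░○■○·○·░
░░░·◇···○░

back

░░░░░░░░░░
░░░░░░░░░░
░░░○◇·○●░░
░░░○·○●◇●░
░░░○·○·○■░
░░░·●◆··●░
░░░○○·●··░
░░░○■○·○·░
░░░·◇···○░
░░░○○··○■░

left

░░░░░░░░░░
░░░░░░░░░░
░░░░○◇·○●░
░░░◇○·○●◇●
░░░●○·○·○■
░░░··◆○··●
░░░●○○·●··
░░░○○■○·○·
░░░░·◇···○
░░░░○○··○■

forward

░░░░░░░░░░
░░░░░░░░░░
░░░░░░░░░░
░░░·○◇·○●░
░░░◇○·○●◇●
░░░●○◆○·○■
░░░··●○··●
░░░●○○·●··
░░░○○■○·○·
░░░░·◇···○

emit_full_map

·○◇·○●░
◇○·○●◇●
●○◆○·○■
··●○··●
●○○·●··
○○■○·○·
░·◇···○
░○○··○■
░◇··○○○

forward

░░░░░░░░░░
░░░░░░░░░░
░░░░░░░░░░
░░░●●·●○░░
░░░·○◇·○●░
░░░◇○◆○●◇●
░░░●○·○·○■
░░░··●○··●
░░░●○○·●··
░░░○○■○·○·

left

░░░░░░░░░░
░░░░░░░░░░
░░░░░░░░░░
░░░●●●·●○░
░░░○·○◇·○●
░░░●◇◆·○●◇
░░░·●○·○·○
░░░○··●○··
░░░░●○○·●·
░░░░○○■○·○

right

░░░░░░░░░░
░░░░░░░░░░
░░░░░░░░░░
░░●●●·●○░░
░░○·○◇·○●░
░░●◇○◆○●◇●
░░·●○·○·○■
░░○··●○··●
░░░●○○·●··
░░░○○■○·○·

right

░░░░░░░░░░
░░░░░░░░░░
░░░░░░░░░░
░●●●·●○○░░
░○·○◇·○●░░
░●◇○·◆●◇●░
░·●○·○·○■░
░○··●○··●░
░░●○○·●··░
░░○○■○·○·░

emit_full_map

●●●·●○○░
○·○◇·○●░
●◇○·◆●◇●
·●○·○·○■
○··●○··●
░●○○·●··
░○○■○·○·
░░·◇···○
░░○○··○■
░░◇··○○○


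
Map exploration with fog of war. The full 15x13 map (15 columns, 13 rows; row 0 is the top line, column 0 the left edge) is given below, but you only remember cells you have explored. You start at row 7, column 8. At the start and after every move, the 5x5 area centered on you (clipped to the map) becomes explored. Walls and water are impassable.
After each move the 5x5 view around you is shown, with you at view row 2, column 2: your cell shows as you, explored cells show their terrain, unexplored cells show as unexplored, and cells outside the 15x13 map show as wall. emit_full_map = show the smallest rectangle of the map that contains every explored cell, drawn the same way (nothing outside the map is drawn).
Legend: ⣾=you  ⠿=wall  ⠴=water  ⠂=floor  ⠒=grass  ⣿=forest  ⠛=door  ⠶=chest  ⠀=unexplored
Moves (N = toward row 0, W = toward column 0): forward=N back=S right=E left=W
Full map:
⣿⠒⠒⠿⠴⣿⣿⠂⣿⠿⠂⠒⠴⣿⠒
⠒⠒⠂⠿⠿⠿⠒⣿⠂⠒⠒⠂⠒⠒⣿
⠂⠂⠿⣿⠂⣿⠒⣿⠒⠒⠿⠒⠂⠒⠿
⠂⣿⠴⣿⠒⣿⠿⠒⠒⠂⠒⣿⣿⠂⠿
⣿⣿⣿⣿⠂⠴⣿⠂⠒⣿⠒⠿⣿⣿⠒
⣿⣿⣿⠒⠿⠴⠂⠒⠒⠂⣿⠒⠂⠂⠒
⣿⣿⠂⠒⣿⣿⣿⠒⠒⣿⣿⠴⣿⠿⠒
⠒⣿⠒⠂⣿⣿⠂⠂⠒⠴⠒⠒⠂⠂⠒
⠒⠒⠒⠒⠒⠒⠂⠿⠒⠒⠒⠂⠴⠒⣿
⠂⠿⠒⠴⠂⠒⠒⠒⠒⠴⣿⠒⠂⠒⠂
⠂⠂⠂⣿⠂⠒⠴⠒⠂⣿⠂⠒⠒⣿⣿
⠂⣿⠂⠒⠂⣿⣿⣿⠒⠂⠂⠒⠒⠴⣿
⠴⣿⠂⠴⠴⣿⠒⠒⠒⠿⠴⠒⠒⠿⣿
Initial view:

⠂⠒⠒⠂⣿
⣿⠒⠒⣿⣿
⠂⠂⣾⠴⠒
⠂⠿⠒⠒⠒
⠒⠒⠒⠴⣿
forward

⣿⠂⠒⣿⠒
⠂⠒⠒⠂⣿
⣿⠒⣾⣿⣿
⠂⠂⠒⠴⠒
⠂⠿⠒⠒⠒

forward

⠿⠒⠒⠂⠒
⣿⠂⠒⣿⠒
⠂⠒⣾⠂⣿
⣿⠒⠒⣿⣿
⠂⠂⠒⠴⠒

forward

⠒⣿⠒⠒⠿
⠿⠒⠒⠂⠒
⣿⠂⣾⣿⠒
⠂⠒⠒⠂⣿
⣿⠒⠒⣿⣿

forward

⠒⣿⠂⠒⠒
⠒⣿⠒⠒⠿
⠿⠒⣾⠂⠒
⣿⠂⠒⣿⠒
⠂⠒⠒⠂⣿

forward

⣿⠂⣿⠿⠂
⠒⣿⠂⠒⠒
⠒⣿⣾⠒⠿
⠿⠒⠒⠂⠒
⣿⠂⠒⣿⠒

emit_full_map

⣿⠂⣿⠿⠂
⠒⣿⠂⠒⠒
⠒⣿⣾⠒⠿
⠿⠒⠒⠂⠒
⣿⠂⠒⣿⠒
⠂⠒⠒⠂⣿
⣿⠒⠒⣿⣿
⠂⠂⠒⠴⠒
⠂⠿⠒⠒⠒
⠒⠒⠒⠴⣿

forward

⠿⠿⠿⠿⠿
⣿⠂⣿⠿⠂
⠒⣿⣾⠒⠒
⠒⣿⠒⠒⠿
⠿⠒⠒⠂⠒

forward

⠿⠿⠿⠿⠿
⠿⠿⠿⠿⠿
⣿⠂⣾⠿⠂
⠒⣿⠂⠒⠒
⠒⣿⠒⠒⠿

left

⠿⠿⠿⠿⠿
⠿⠿⠿⠿⠿
⣿⣿⣾⣿⠿
⠿⠒⣿⠂⠒
⣿⠒⣿⠒⠒

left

⠿⠿⠿⠿⠿
⠿⠿⠿⠿⠿
⠴⣿⣾⠂⣿
⠿⠿⠒⣿⠂
⠂⣿⠒⣿⠒

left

⠿⠿⠿⠿⠿
⠿⠿⠿⠿⠿
⠿⠴⣾⣿⠂
⠿⠿⠿⠒⣿
⣿⠂⣿⠒⣿

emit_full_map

⠿⠴⣾⣿⠂⣿⠿⠂
⠿⠿⠿⠒⣿⠂⠒⠒
⣿⠂⣿⠒⣿⠒⠒⠿
⠀⠀⠀⠿⠒⠒⠂⠒
⠀⠀⠀⣿⠂⠒⣿⠒
⠀⠀⠀⠂⠒⠒⠂⣿
⠀⠀⠀⣿⠒⠒⣿⣿
⠀⠀⠀⠂⠂⠒⠴⠒
⠀⠀⠀⠂⠿⠒⠒⠒
⠀⠀⠀⠒⠒⠒⠴⣿

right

⠿⠿⠿⠿⠿
⠿⠿⠿⠿⠿
⠴⣿⣾⠂⣿
⠿⠿⠒⣿⠂
⠂⣿⠒⣿⠒

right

⠿⠿⠿⠿⠿
⠿⠿⠿⠿⠿
⣿⣿⣾⣿⠿
⠿⠒⣿⠂⠒
⣿⠒⣿⠒⠒


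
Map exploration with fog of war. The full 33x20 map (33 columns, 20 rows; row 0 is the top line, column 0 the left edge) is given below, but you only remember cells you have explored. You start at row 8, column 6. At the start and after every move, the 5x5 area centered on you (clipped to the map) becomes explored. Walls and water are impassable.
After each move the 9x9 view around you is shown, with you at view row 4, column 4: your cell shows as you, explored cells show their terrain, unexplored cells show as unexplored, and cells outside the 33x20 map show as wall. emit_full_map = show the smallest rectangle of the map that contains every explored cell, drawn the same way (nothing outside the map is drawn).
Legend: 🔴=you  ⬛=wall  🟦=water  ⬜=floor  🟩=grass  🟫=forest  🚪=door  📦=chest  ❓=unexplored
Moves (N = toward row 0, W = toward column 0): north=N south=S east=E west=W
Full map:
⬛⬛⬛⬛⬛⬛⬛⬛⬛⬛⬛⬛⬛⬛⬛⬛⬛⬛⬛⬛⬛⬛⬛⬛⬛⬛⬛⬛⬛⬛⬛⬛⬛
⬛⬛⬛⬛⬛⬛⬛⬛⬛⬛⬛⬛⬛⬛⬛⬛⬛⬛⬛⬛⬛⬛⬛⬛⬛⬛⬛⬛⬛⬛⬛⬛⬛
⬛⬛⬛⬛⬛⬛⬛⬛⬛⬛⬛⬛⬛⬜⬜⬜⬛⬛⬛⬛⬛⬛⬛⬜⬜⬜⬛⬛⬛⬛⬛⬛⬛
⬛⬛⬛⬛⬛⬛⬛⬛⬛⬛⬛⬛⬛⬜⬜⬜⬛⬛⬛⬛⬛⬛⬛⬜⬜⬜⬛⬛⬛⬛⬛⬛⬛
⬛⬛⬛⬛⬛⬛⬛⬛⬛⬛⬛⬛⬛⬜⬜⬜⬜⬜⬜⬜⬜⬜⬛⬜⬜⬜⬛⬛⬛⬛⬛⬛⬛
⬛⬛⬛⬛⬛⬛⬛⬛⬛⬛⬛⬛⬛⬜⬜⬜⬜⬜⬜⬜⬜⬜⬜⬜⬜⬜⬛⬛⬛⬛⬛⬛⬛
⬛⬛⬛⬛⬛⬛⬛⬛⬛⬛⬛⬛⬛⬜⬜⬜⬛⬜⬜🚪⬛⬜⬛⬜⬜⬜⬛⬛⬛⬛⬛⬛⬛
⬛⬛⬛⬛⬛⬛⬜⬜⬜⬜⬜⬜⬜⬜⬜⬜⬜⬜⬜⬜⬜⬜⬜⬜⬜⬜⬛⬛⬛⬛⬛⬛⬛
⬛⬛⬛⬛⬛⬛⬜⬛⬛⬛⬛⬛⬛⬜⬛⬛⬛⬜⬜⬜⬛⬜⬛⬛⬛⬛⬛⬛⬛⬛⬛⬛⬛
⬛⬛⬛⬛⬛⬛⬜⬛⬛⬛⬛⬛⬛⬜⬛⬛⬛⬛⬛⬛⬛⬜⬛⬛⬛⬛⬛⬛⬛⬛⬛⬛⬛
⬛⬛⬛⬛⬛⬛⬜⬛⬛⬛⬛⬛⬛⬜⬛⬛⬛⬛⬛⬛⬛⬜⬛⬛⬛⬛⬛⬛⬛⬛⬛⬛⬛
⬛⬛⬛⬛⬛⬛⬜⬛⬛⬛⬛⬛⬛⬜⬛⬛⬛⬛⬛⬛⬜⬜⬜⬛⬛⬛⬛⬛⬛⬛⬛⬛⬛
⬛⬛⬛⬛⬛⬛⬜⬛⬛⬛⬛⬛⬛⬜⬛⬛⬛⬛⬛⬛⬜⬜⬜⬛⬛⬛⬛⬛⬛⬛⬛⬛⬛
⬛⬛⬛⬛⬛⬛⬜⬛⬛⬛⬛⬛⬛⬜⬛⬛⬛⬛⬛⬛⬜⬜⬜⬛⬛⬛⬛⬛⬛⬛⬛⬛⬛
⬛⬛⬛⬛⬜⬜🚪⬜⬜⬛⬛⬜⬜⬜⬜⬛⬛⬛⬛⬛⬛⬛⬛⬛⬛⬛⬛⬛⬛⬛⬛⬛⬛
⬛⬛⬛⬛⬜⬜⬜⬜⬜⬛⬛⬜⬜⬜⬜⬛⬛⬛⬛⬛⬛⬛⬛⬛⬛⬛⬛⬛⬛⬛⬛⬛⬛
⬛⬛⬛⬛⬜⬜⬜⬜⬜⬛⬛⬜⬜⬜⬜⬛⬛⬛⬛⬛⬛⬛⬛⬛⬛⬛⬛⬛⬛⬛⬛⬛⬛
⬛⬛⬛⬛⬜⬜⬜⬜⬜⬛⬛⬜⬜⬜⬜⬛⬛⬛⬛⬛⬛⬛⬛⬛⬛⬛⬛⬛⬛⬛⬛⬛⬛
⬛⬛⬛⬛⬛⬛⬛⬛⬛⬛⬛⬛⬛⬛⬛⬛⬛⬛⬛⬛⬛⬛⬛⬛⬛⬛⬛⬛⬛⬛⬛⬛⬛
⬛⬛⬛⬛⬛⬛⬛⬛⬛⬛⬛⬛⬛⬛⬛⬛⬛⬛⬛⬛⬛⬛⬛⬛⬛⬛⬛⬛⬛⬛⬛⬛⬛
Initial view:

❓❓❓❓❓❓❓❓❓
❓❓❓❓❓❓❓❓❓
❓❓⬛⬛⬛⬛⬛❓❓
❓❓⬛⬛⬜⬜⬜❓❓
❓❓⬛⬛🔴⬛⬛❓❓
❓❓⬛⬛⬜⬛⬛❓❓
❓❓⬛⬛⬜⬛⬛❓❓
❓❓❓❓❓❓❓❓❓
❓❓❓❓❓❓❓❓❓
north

❓❓❓❓❓❓❓❓❓
❓❓❓❓❓❓❓❓❓
❓❓⬛⬛⬛⬛⬛❓❓
❓❓⬛⬛⬛⬛⬛❓❓
❓❓⬛⬛🔴⬜⬜❓❓
❓❓⬛⬛⬜⬛⬛❓❓
❓❓⬛⬛⬜⬛⬛❓❓
❓❓⬛⬛⬜⬛⬛❓❓
❓❓❓❓❓❓❓❓❓

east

❓❓❓❓❓❓❓❓❓
❓❓❓❓❓❓❓❓❓
❓⬛⬛⬛⬛⬛⬛❓❓
❓⬛⬛⬛⬛⬛⬛❓❓
❓⬛⬛⬜🔴⬜⬜❓❓
❓⬛⬛⬜⬛⬛⬛❓❓
❓⬛⬛⬜⬛⬛⬛❓❓
❓⬛⬛⬜⬛⬛❓❓❓
❓❓❓❓❓❓❓❓❓

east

❓❓❓❓❓❓❓❓❓
❓❓❓❓❓❓❓❓❓
⬛⬛⬛⬛⬛⬛⬛❓❓
⬛⬛⬛⬛⬛⬛⬛❓❓
⬛⬛⬜⬜🔴⬜⬜❓❓
⬛⬛⬜⬛⬛⬛⬛❓❓
⬛⬛⬜⬛⬛⬛⬛❓❓
⬛⬛⬜⬛⬛❓❓❓❓
❓❓❓❓❓❓❓❓❓

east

❓❓❓❓❓❓❓❓❓
❓❓❓❓❓❓❓❓❓
⬛⬛⬛⬛⬛⬛⬛❓❓
⬛⬛⬛⬛⬛⬛⬛❓❓
⬛⬜⬜⬜🔴⬜⬜❓❓
⬛⬜⬛⬛⬛⬛⬛❓❓
⬛⬜⬛⬛⬛⬛⬛❓❓
⬛⬜⬛⬛❓❓❓❓❓
❓❓❓❓❓❓❓❓❓

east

❓❓❓❓❓❓❓❓❓
❓❓❓❓❓❓❓❓❓
⬛⬛⬛⬛⬛⬛⬛❓❓
⬛⬛⬛⬛⬛⬛⬛❓❓
⬜⬜⬜⬜🔴⬜⬜❓❓
⬜⬛⬛⬛⬛⬛⬛❓❓
⬜⬛⬛⬛⬛⬛⬛❓❓
⬜⬛⬛❓❓❓❓❓❓
❓❓❓❓❓❓❓❓❓

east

❓❓❓❓❓❓❓❓❓
❓❓❓❓❓❓❓❓❓
⬛⬛⬛⬛⬛⬛⬜❓❓
⬛⬛⬛⬛⬛⬛⬜❓❓
⬜⬜⬜⬜🔴⬜⬜❓❓
⬛⬛⬛⬛⬛⬛⬜❓❓
⬛⬛⬛⬛⬛⬛⬜❓❓
⬛⬛❓❓❓❓❓❓❓
❓❓❓❓❓❓❓❓❓

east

❓❓❓❓❓❓❓❓❓
❓❓❓❓❓❓❓❓❓
⬛⬛⬛⬛⬛⬜⬜❓❓
⬛⬛⬛⬛⬛⬜⬜❓❓
⬜⬜⬜⬜🔴⬜⬜❓❓
⬛⬛⬛⬛⬛⬜⬛❓❓
⬛⬛⬛⬛⬛⬜⬛❓❓
⬛❓❓❓❓❓❓❓❓
❓❓❓❓❓❓❓❓❓

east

❓❓❓❓❓❓❓❓❓
❓❓❓❓❓❓❓❓❓
⬛⬛⬛⬛⬜⬜⬜❓❓
⬛⬛⬛⬛⬜⬜⬜❓❓
⬜⬜⬜⬜🔴⬜⬜❓❓
⬛⬛⬛⬛⬜⬛⬛❓❓
⬛⬛⬛⬛⬜⬛⬛❓❓
❓❓❓❓❓❓❓❓❓
❓❓❓❓❓❓❓❓❓

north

❓❓❓❓❓❓❓❓❓
❓❓❓❓❓❓❓❓❓
❓❓⬛⬛⬜⬜⬜❓❓
⬛⬛⬛⬛⬜⬜⬜❓❓
⬛⬛⬛⬛🔴⬜⬜❓❓
⬜⬜⬜⬜⬜⬜⬜❓❓
⬛⬛⬛⬛⬜⬛⬛❓❓
⬛⬛⬛⬛⬜⬛⬛❓❓
❓❓❓❓❓❓❓❓❓

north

❓❓❓❓❓❓❓❓❓
❓❓❓❓❓❓❓❓❓
❓❓⬛⬛⬜⬜⬜❓❓
❓❓⬛⬛⬜⬜⬜❓❓
⬛⬛⬛⬛🔴⬜⬜❓❓
⬛⬛⬛⬛⬜⬜⬜❓❓
⬜⬜⬜⬜⬜⬜⬜❓❓
⬛⬛⬛⬛⬜⬛⬛❓❓
⬛⬛⬛⬛⬜⬛⬛❓❓

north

❓❓❓❓❓❓❓❓❓
❓❓❓❓❓❓❓❓❓
❓❓⬛⬛⬜⬜⬜❓❓
❓❓⬛⬛⬜⬜⬜❓❓
❓❓⬛⬛🔴⬜⬜❓❓
⬛⬛⬛⬛⬜⬜⬜❓❓
⬛⬛⬛⬛⬜⬜⬜❓❓
⬜⬜⬜⬜⬜⬜⬜❓❓
⬛⬛⬛⬛⬜⬛⬛❓❓

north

⬛⬛⬛⬛⬛⬛⬛⬛⬛
❓❓❓❓❓❓❓❓❓
❓❓⬛⬛⬛⬛⬛❓❓
❓❓⬛⬛⬜⬜⬜❓❓
❓❓⬛⬛🔴⬜⬜❓❓
❓❓⬛⬛⬜⬜⬜❓❓
⬛⬛⬛⬛⬜⬜⬜❓❓
⬛⬛⬛⬛⬜⬜⬜❓❓
⬜⬜⬜⬜⬜⬜⬜❓❓

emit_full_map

❓❓❓❓❓❓❓⬛⬛⬛⬛⬛
❓❓❓❓❓❓❓⬛⬛⬜⬜⬜
❓❓❓❓❓❓❓⬛⬛🔴⬜⬜
❓❓❓❓❓❓❓⬛⬛⬜⬜⬜
⬛⬛⬛⬛⬛⬛⬛⬛⬛⬜⬜⬜
⬛⬛⬛⬛⬛⬛⬛⬛⬛⬜⬜⬜
⬛⬛⬜⬜⬜⬜⬜⬜⬜⬜⬜⬜
⬛⬛⬜⬛⬛⬛⬛⬛⬛⬜⬛⬛
⬛⬛⬜⬛⬛⬛⬛⬛⬛⬜⬛⬛
⬛⬛⬜⬛⬛❓❓❓❓❓❓❓

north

⬛⬛⬛⬛⬛⬛⬛⬛⬛
⬛⬛⬛⬛⬛⬛⬛⬛⬛
❓❓⬛⬛⬛⬛⬛❓❓
❓❓⬛⬛⬛⬛⬛❓❓
❓❓⬛⬛🔴⬜⬜❓❓
❓❓⬛⬛⬜⬜⬜❓❓
❓❓⬛⬛⬜⬜⬜❓❓
⬛⬛⬛⬛⬜⬜⬜❓❓
⬛⬛⬛⬛⬜⬜⬜❓❓

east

⬛⬛⬛⬛⬛⬛⬛⬛⬛
⬛⬛⬛⬛⬛⬛⬛⬛⬛
❓⬛⬛⬛⬛⬛⬛❓❓
❓⬛⬛⬛⬛⬛⬛❓❓
❓⬛⬛⬜🔴⬜⬛❓❓
❓⬛⬛⬜⬜⬜⬛❓❓
❓⬛⬛⬜⬜⬜⬜❓❓
⬛⬛⬛⬜⬜⬜❓❓❓
⬛⬛⬛⬜⬜⬜❓❓❓

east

⬛⬛⬛⬛⬛⬛⬛⬛⬛
⬛⬛⬛⬛⬛⬛⬛⬛⬛
⬛⬛⬛⬛⬛⬛⬛❓❓
⬛⬛⬛⬛⬛⬛⬛❓❓
⬛⬛⬜⬜🔴⬛⬛❓❓
⬛⬛⬜⬜⬜⬛⬛❓❓
⬛⬛⬜⬜⬜⬜⬜❓❓
⬛⬛⬜⬜⬜❓❓❓❓
⬛⬛⬜⬜⬜❓❓❓❓

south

⬛⬛⬛⬛⬛⬛⬛⬛⬛
⬛⬛⬛⬛⬛⬛⬛❓❓
⬛⬛⬛⬛⬛⬛⬛❓❓
⬛⬛⬜⬜⬜⬛⬛❓❓
⬛⬛⬜⬜🔴⬛⬛❓❓
⬛⬛⬜⬜⬜⬜⬜❓❓
⬛⬛⬜⬜⬜⬜⬜❓❓
⬛⬛⬜⬜⬜❓❓❓❓
⬜⬜⬜⬜⬜❓❓❓❓

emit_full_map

❓❓❓❓❓❓❓⬛⬛⬛⬛⬛⬛⬛
❓❓❓❓❓❓❓⬛⬛⬛⬛⬛⬛⬛
❓❓❓❓❓❓❓⬛⬛⬜⬜⬜⬛⬛
❓❓❓❓❓❓❓⬛⬛⬜⬜🔴⬛⬛
❓❓❓❓❓❓❓⬛⬛⬜⬜⬜⬜⬜
⬛⬛⬛⬛⬛⬛⬛⬛⬛⬜⬜⬜⬜⬜
⬛⬛⬛⬛⬛⬛⬛⬛⬛⬜⬜⬜❓❓
⬛⬛⬜⬜⬜⬜⬜⬜⬜⬜⬜⬜❓❓
⬛⬛⬜⬛⬛⬛⬛⬛⬛⬜⬛⬛❓❓
⬛⬛⬜⬛⬛⬛⬛⬛⬛⬜⬛⬛❓❓
⬛⬛⬜⬛⬛❓❓❓❓❓❓❓❓❓

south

⬛⬛⬛⬛⬛⬛⬛❓❓
⬛⬛⬛⬛⬛⬛⬛❓❓
⬛⬛⬜⬜⬜⬛⬛❓❓
⬛⬛⬜⬜⬜⬛⬛❓❓
⬛⬛⬜⬜🔴⬜⬜❓❓
⬛⬛⬜⬜⬜⬜⬜❓❓
⬛⬛⬜⬜⬜⬛⬜❓❓
⬜⬜⬜⬜⬜❓❓❓❓
⬛⬛⬜⬛⬛❓❓❓❓

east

⬛⬛⬛⬛⬛⬛❓❓❓
⬛⬛⬛⬛⬛⬛❓❓❓
⬛⬜⬜⬜⬛⬛⬛❓❓
⬛⬜⬜⬜⬛⬛⬛❓❓
⬛⬜⬜⬜🔴⬜⬜❓❓
⬛⬜⬜⬜⬜⬜⬜❓❓
⬛⬜⬜⬜⬛⬜⬜❓❓
⬜⬜⬜⬜❓❓❓❓❓
⬛⬜⬛⬛❓❓❓❓❓

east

⬛⬛⬛⬛⬛❓❓❓❓
⬛⬛⬛⬛⬛❓❓❓❓
⬜⬜⬜⬛⬛⬛⬛❓❓
⬜⬜⬜⬛⬛⬛⬛❓❓
⬜⬜⬜⬜🔴⬜⬜❓❓
⬜⬜⬜⬜⬜⬜⬜❓❓
⬜⬜⬜⬛⬜⬜🚪❓❓
⬜⬜⬜❓❓❓❓❓❓
⬜⬛⬛❓❓❓❓❓❓

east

⬛⬛⬛⬛❓❓❓❓❓
⬛⬛⬛⬛❓❓❓❓❓
⬜⬜⬛⬛⬛⬛⬛❓❓
⬜⬜⬛⬛⬛⬛⬛❓❓
⬜⬜⬜⬜🔴⬜⬜❓❓
⬜⬜⬜⬜⬜⬜⬜❓❓
⬜⬜⬛⬜⬜🚪⬛❓❓
⬜⬜❓❓❓❓❓❓❓
⬛⬛❓❓❓❓❓❓❓

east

⬛⬛⬛❓❓❓❓❓❓
⬛⬛⬛❓❓❓❓❓❓
⬜⬛⬛⬛⬛⬛⬛❓❓
⬜⬛⬛⬛⬛⬛⬛❓❓
⬜⬜⬜⬜🔴⬜⬜❓❓
⬜⬜⬜⬜⬜⬜⬜❓❓
⬜⬛⬜⬜🚪⬛⬜❓❓
⬜❓❓❓❓❓❓❓❓
⬛❓❓❓❓❓❓❓❓

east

⬛⬛❓❓❓❓❓❓❓
⬛⬛❓❓❓❓❓❓❓
⬛⬛⬛⬛⬛⬛⬛❓❓
⬛⬛⬛⬛⬛⬛⬛❓❓
⬜⬜⬜⬜🔴⬜⬛❓❓
⬜⬜⬜⬜⬜⬜⬜❓❓
⬛⬜⬜🚪⬛⬜⬛❓❓
❓❓❓❓❓❓❓❓❓
❓❓❓❓❓❓❓❓❓

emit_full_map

❓❓❓❓❓❓❓⬛⬛⬛⬛⬛⬛⬛❓❓❓❓❓
❓❓❓❓❓❓❓⬛⬛⬛⬛⬛⬛⬛❓❓❓❓❓
❓❓❓❓❓❓❓⬛⬛⬜⬜⬜⬛⬛⬛⬛⬛⬛⬛
❓❓❓❓❓❓❓⬛⬛⬜⬜⬜⬛⬛⬛⬛⬛⬛⬛
❓❓❓❓❓❓❓⬛⬛⬜⬜⬜⬜⬜⬜⬜🔴⬜⬛
⬛⬛⬛⬛⬛⬛⬛⬛⬛⬜⬜⬜⬜⬜⬜⬜⬜⬜⬜
⬛⬛⬛⬛⬛⬛⬛⬛⬛⬜⬜⬜⬛⬜⬜🚪⬛⬜⬛
⬛⬛⬜⬜⬜⬜⬜⬜⬜⬜⬜⬜❓❓❓❓❓❓❓
⬛⬛⬜⬛⬛⬛⬛⬛⬛⬜⬛⬛❓❓❓❓❓❓❓
⬛⬛⬜⬛⬛⬛⬛⬛⬛⬜⬛⬛❓❓❓❓❓❓❓
⬛⬛⬜⬛⬛❓❓❓❓❓❓❓❓❓❓❓❓❓❓

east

⬛❓❓❓❓❓❓❓❓
⬛❓❓❓❓❓❓❓❓
⬛⬛⬛⬛⬛⬛⬜❓❓
⬛⬛⬛⬛⬛⬛⬜❓❓
⬜⬜⬜⬜🔴⬛⬜❓❓
⬜⬜⬜⬜⬜⬜⬜❓❓
⬜⬜🚪⬛⬜⬛⬜❓❓
❓❓❓❓❓❓❓❓❓
❓❓❓❓❓❓❓❓❓

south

⬛❓❓❓❓❓❓❓❓
⬛⬛⬛⬛⬛⬛⬜❓❓
⬛⬛⬛⬛⬛⬛⬜❓❓
⬜⬜⬜⬜⬜⬛⬜❓❓
⬜⬜⬜⬜🔴⬜⬜❓❓
⬜⬜🚪⬛⬜⬛⬜❓❓
❓❓⬜⬜⬜⬜⬜❓❓
❓❓❓❓❓❓❓❓❓
❓❓❓❓❓❓❓❓❓

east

❓❓❓❓❓❓❓❓❓
⬛⬛⬛⬛⬛⬜❓❓❓
⬛⬛⬛⬛⬛⬜⬜❓❓
⬜⬜⬜⬜⬛⬜⬜❓❓
⬜⬜⬜⬜🔴⬜⬜❓❓
⬜🚪⬛⬜⬛⬜⬜❓❓
❓⬜⬜⬜⬜⬜⬜❓❓
❓❓❓❓❓❓❓❓❓
❓❓❓❓❓❓❓❓❓

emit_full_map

❓❓❓❓❓❓❓⬛⬛⬛⬛⬛⬛⬛❓❓❓❓❓❓❓
❓❓❓❓❓❓❓⬛⬛⬛⬛⬛⬛⬛❓❓❓❓❓❓❓
❓❓❓❓❓❓❓⬛⬛⬜⬜⬜⬛⬛⬛⬛⬛⬛⬛⬜❓
❓❓❓❓❓❓❓⬛⬛⬜⬜⬜⬛⬛⬛⬛⬛⬛⬛⬜⬜
❓❓❓❓❓❓❓⬛⬛⬜⬜⬜⬜⬜⬜⬜⬜⬜⬛⬜⬜
⬛⬛⬛⬛⬛⬛⬛⬛⬛⬜⬜⬜⬜⬜⬜⬜⬜⬜🔴⬜⬜
⬛⬛⬛⬛⬛⬛⬛⬛⬛⬜⬜⬜⬛⬜⬜🚪⬛⬜⬛⬜⬜
⬛⬛⬜⬜⬜⬜⬜⬜⬜⬜⬜⬜❓❓❓⬜⬜⬜⬜⬜⬜
⬛⬛⬜⬛⬛⬛⬛⬛⬛⬜⬛⬛❓❓❓❓❓❓❓❓❓
⬛⬛⬜⬛⬛⬛⬛⬛⬛⬜⬛⬛❓❓❓❓❓❓❓❓❓
⬛⬛⬜⬛⬛❓❓❓❓❓❓❓❓❓❓❓❓❓❓❓❓
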